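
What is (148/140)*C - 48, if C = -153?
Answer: -7341/35 ≈ -209.74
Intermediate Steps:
(148/140)*C - 48 = (148/140)*(-153) - 48 = (148*(1/140))*(-153) - 48 = (37/35)*(-153) - 48 = -5661/35 - 48 = -7341/35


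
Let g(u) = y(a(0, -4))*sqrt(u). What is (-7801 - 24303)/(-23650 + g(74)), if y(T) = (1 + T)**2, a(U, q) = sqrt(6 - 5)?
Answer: 189814900/139830329 + 32104*sqrt(74)/139830329 ≈ 1.3594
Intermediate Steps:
a(U, q) = 1 (a(U, q) = sqrt(1) = 1)
g(u) = 4*sqrt(u) (g(u) = (1 + 1)**2*sqrt(u) = 2**2*sqrt(u) = 4*sqrt(u))
(-7801 - 24303)/(-23650 + g(74)) = (-7801 - 24303)/(-23650 + 4*sqrt(74)) = -32104/(-23650 + 4*sqrt(74))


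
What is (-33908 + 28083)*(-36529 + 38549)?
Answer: -11766500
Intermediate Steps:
(-33908 + 28083)*(-36529 + 38549) = -5825*2020 = -11766500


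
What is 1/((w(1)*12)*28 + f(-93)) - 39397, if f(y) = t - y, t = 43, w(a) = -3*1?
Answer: -34354185/872 ≈ -39397.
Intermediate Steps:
w(a) = -3
f(y) = 43 - y
1/((w(1)*12)*28 + f(-93)) - 39397 = 1/(-3*12*28 + (43 - 1*(-93))) - 39397 = 1/(-36*28 + (43 + 93)) - 39397 = 1/(-1008 + 136) - 39397 = 1/(-872) - 39397 = -1/872 - 39397 = -34354185/872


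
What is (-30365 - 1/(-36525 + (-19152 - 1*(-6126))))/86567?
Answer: -1504616114/4289481417 ≈ -0.35077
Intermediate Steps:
(-30365 - 1/(-36525 + (-19152 - 1*(-6126))))/86567 = (-30365 - 1/(-36525 + (-19152 + 6126)))*(1/86567) = (-30365 - 1/(-36525 - 13026))*(1/86567) = (-30365 - 1/(-49551))*(1/86567) = (-30365 - 1*(-1/49551))*(1/86567) = (-30365 + 1/49551)*(1/86567) = -1504616114/49551*1/86567 = -1504616114/4289481417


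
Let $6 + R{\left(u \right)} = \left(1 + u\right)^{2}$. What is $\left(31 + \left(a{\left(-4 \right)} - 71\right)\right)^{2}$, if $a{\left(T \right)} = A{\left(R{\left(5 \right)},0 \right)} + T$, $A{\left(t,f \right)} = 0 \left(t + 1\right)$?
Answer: $1936$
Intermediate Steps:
$R{\left(u \right)} = -6 + \left(1 + u\right)^{2}$
$A{\left(t,f \right)} = 0$ ($A{\left(t,f \right)} = 0 \left(1 + t\right) = 0$)
$a{\left(T \right)} = T$ ($a{\left(T \right)} = 0 + T = T$)
$\left(31 + \left(a{\left(-4 \right)} - 71\right)\right)^{2} = \left(31 - 75\right)^{2} = \left(-44\right)^{2} = 1936$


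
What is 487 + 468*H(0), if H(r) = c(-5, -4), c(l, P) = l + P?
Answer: -3725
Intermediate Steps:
c(l, P) = P + l
H(r) = -9 (H(r) = -4 - 5 = -9)
487 + 468*H(0) = 487 + 468*(-9) = 487 - 4212 = -3725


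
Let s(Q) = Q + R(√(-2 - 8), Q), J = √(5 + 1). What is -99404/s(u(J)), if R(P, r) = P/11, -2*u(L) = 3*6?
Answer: 108250956/9811 + 1093444*I*√10/9811 ≈ 11034.0 + 352.44*I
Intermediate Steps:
J = √6 ≈ 2.4495
u(L) = -9 (u(L) = -3*6/2 = -½*18 = -9)
R(P, r) = P/11 (R(P, r) = P*(1/11) = P/11)
s(Q) = Q + I*√10/11 (s(Q) = Q + √(-2 - 8)/11 = Q + √(-10)/11 = Q + (I*√10)/11 = Q + I*√10/11)
-99404/s(u(J)) = -99404/(-9 + I*√10/11)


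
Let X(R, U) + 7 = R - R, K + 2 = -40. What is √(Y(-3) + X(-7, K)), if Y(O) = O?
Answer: I*√10 ≈ 3.1623*I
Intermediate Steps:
K = -42 (K = -2 - 40 = -42)
X(R, U) = -7 (X(R, U) = -7 + (R - R) = -7 + 0 = -7)
√(Y(-3) + X(-7, K)) = √(-3 - 7) = √(-10) = I*√10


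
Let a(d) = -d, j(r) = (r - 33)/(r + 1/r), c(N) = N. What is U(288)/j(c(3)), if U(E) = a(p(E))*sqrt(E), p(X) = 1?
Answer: 4*sqrt(2)/3 ≈ 1.8856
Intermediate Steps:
j(r) = (-33 + r)/(r + 1/r)
U(E) = -sqrt(E) (U(E) = (-1*1)*sqrt(E) = -sqrt(E))
U(288)/j(c(3)) = (-sqrt(288))/((3*(-33 + 3)/(1 + 3**2))) = (-12*sqrt(2))/((3*(-30)/(1 + 9))) = (-12*sqrt(2))/((3*(-30)/10)) = (-12*sqrt(2))/((3*(1/10)*(-30))) = -12*sqrt(2)/(-9) = -12*sqrt(2)*(-1/9) = 4*sqrt(2)/3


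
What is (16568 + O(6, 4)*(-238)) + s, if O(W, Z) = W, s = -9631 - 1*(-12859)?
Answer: 18368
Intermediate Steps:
s = 3228 (s = -9631 + 12859 = 3228)
(16568 + O(6, 4)*(-238)) + s = (16568 + 6*(-238)) + 3228 = (16568 - 1428) + 3228 = 15140 + 3228 = 18368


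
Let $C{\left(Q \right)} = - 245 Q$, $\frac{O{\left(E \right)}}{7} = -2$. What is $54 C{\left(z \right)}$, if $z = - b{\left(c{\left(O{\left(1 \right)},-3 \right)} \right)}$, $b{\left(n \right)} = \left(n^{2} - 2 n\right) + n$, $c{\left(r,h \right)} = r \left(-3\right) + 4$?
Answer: $27386100$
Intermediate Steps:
$O{\left(E \right)} = -14$ ($O{\left(E \right)} = 7 \left(-2\right) = -14$)
$c{\left(r,h \right)} = 4 - 3 r$ ($c{\left(r,h \right)} = - 3 r + 4 = 4 - 3 r$)
$b{\left(n \right)} = n^{2} - n$
$z = -2070$ ($z = - \left(4 - -42\right) \left(-1 + \left(4 - -42\right)\right) = - \left(4 + 42\right) \left(-1 + \left(4 + 42\right)\right) = - 46 \left(-1 + 46\right) = - 46 \cdot 45 = \left(-1\right) 2070 = -2070$)
$54 C{\left(z \right)} = 54 \left(\left(-245\right) \left(-2070\right)\right) = 54 \cdot 507150 = 27386100$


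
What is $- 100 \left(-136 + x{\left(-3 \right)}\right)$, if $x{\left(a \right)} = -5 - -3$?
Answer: $13800$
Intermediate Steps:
$x{\left(a \right)} = -2$ ($x{\left(a \right)} = -5 + 3 = -2$)
$- 100 \left(-136 + x{\left(-3 \right)}\right) = - 100 \left(-136 - 2\right) = \left(-100\right) \left(-138\right) = 13800$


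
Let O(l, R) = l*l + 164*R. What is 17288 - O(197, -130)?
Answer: -201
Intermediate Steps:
O(l, R) = l² + 164*R
17288 - O(197, -130) = 17288 - (197² + 164*(-130)) = 17288 - (38809 - 21320) = 17288 - 1*17489 = 17288 - 17489 = -201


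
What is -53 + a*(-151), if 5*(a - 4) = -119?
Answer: 14684/5 ≈ 2936.8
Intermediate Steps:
a = -99/5 (a = 4 + (⅕)*(-119) = 4 - 119/5 = -99/5 ≈ -19.800)
-53 + a*(-151) = -53 - 99/5*(-151) = -53 + 14949/5 = 14684/5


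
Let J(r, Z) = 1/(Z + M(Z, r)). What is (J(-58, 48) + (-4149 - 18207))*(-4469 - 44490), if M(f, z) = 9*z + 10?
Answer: 507860764415/464 ≈ 1.0945e+9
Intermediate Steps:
M(f, z) = 10 + 9*z
J(r, Z) = 1/(10 + Z + 9*r) (J(r, Z) = 1/(Z + (10 + 9*r)) = 1/(10 + Z + 9*r))
(J(-58, 48) + (-4149 - 18207))*(-4469 - 44490) = (1/(10 + 48 + 9*(-58)) + (-4149 - 18207))*(-4469 - 44490) = (1/(10 + 48 - 522) - 22356)*(-48959) = (1/(-464) - 22356)*(-48959) = (-1/464 - 22356)*(-48959) = -10373185/464*(-48959) = 507860764415/464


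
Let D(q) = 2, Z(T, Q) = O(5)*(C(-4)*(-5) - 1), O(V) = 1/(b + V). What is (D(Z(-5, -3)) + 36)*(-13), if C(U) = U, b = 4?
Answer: -494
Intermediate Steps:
O(V) = 1/(4 + V)
Z(T, Q) = 19/9 (Z(T, Q) = (-4*(-5) - 1)/(4 + 5) = (20 - 1)/9 = (1/9)*19 = 19/9)
(D(Z(-5, -3)) + 36)*(-13) = (2 + 36)*(-13) = 38*(-13) = -494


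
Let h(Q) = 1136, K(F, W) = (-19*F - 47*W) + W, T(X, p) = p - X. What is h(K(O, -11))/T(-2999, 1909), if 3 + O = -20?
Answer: 284/1227 ≈ 0.23146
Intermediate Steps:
O = -23 (O = -3 - 20 = -23)
K(F, W) = -46*W - 19*F (K(F, W) = (-47*W - 19*F) + W = -46*W - 19*F)
h(K(O, -11))/T(-2999, 1909) = 1136/(1909 - 1*(-2999)) = 1136/(1909 + 2999) = 1136/4908 = 1136*(1/4908) = 284/1227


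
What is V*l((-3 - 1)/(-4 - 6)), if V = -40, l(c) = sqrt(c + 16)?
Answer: -8*sqrt(410) ≈ -161.99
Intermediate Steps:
l(c) = sqrt(16 + c)
V*l((-3 - 1)/(-4 - 6)) = -40*sqrt(16 + (-3 - 1)/(-4 - 6)) = -40*sqrt(16 - 4/(-10)) = -40*sqrt(16 - 4*(-1/10)) = -40*sqrt(16 + 2/5) = -8*sqrt(410)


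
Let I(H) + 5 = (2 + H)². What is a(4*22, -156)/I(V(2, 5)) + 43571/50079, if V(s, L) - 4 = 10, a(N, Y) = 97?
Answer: 15793984/12569829 ≈ 1.2565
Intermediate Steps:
V(s, L) = 14 (V(s, L) = 4 + 10 = 14)
I(H) = -5 + (2 + H)²
a(4*22, -156)/I(V(2, 5)) + 43571/50079 = 97/(-5 + (2 + 14)²) + 43571/50079 = 97/(-5 + 16²) + 43571*(1/50079) = 97/(-5 + 256) + 43571/50079 = 97/251 + 43571/50079 = 15793984/12569829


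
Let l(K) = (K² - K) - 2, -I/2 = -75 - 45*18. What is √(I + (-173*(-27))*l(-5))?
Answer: √132558 ≈ 364.08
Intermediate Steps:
I = 1770 (I = -2*(-75 - 45*18) = -2*(-75 - 810) = -2*(-885) = 1770)
l(K) = -2 + K² - K
√(I + (-173*(-27))*l(-5)) = √(1770 + (-173*(-27))*(-2 + (-5)² - 1*(-5))) = √(1770 + 4671*(-2 + 25 + 5)) = √(1770 + 4671*28) = √(1770 + 130788) = √132558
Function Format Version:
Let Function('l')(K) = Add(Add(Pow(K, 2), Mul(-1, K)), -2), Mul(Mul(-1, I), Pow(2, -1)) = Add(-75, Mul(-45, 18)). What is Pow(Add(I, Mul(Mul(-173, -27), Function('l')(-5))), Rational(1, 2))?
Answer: Pow(132558, Rational(1, 2)) ≈ 364.08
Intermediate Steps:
I = 1770 (I = Mul(-2, Add(-75, Mul(-45, 18))) = Mul(-2, Add(-75, -810)) = Mul(-2, -885) = 1770)
Function('l')(K) = Add(-2, Pow(K, 2), Mul(-1, K))
Pow(Add(I, Mul(Mul(-173, -27), Function('l')(-5))), Rational(1, 2)) = Pow(Add(1770, Mul(Mul(-173, -27), Add(-2, Pow(-5, 2), Mul(-1, -5)))), Rational(1, 2)) = Pow(Add(1770, Mul(4671, Add(-2, 25, 5))), Rational(1, 2)) = Pow(Add(1770, Mul(4671, 28)), Rational(1, 2)) = Pow(Add(1770, 130788), Rational(1, 2)) = Pow(132558, Rational(1, 2))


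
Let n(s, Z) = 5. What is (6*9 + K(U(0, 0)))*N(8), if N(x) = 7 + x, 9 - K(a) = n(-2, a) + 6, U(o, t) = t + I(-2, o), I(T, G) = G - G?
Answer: 780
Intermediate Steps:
I(T, G) = 0
U(o, t) = t (U(o, t) = t + 0 = t)
K(a) = -2 (K(a) = 9 - (5 + 6) = 9 - 1*11 = 9 - 11 = -2)
(6*9 + K(U(0, 0)))*N(8) = (6*9 - 2)*(7 + 8) = (54 - 2)*15 = 52*15 = 780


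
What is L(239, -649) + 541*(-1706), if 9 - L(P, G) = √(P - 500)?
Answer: -922937 - 3*I*√29 ≈ -9.2294e+5 - 16.155*I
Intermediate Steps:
L(P, G) = 9 - √(-500 + P) (L(P, G) = 9 - √(P - 500) = 9 - √(-500 + P))
L(239, -649) + 541*(-1706) = (9 - √(-500 + 239)) + 541*(-1706) = (9 - √(-261)) - 922946 = (9 - 3*I*√29) - 922946 = -922937 - 3*I*√29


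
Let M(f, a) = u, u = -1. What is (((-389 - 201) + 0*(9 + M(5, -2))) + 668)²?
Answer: 6084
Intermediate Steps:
M(f, a) = -1
(((-389 - 201) + 0*(9 + M(5, -2))) + 668)² = (((-389 - 201) + 0*(9 - 1)) + 668)² = ((-590 + 0*8) + 668)² = ((-590 + 0) + 668)² = (-590 + 668)² = 78² = 6084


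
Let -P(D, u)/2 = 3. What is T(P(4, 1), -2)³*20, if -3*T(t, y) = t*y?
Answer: -1280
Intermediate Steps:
P(D, u) = -6 (P(D, u) = -2*3 = -6)
T(t, y) = -t*y/3
T(P(4, 1), -2)³*20 = (-⅓*(-6)*(-2))³*20 = (-4)³*20 = -64*20 = -1280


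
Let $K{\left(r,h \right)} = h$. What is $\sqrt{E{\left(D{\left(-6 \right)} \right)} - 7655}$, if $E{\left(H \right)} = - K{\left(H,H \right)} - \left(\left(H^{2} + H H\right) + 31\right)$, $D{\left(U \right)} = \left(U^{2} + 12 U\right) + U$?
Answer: $14 i \sqrt{57} \approx 105.7 i$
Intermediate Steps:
$D{\left(U \right)} = U^{2} + 13 U$
$E{\left(H \right)} = -31 - H - 2 H^{2}$ ($E{\left(H \right)} = - H - \left(\left(H^{2} + H H\right) + 31\right) = - H - \left(\left(H^{2} + H^{2}\right) + 31\right) = - H - \left(2 H^{2} + 31\right) = - H - \left(31 + 2 H^{2}\right) = -31 - H - 2 H^{2}$)
$\sqrt{E{\left(D{\left(-6 \right)} \right)} - 7655} = \sqrt{\left(-31 - - 6 \left(13 - 6\right) - 2 \left(- 6 \left(13 - 6\right)\right)^{2}\right) - 7655} = \sqrt{\left(-31 - \left(-6\right) 7 - 2 \left(\left(-6\right) 7\right)^{2}\right) - 7655} = \sqrt{\left(-31 - -42 - 2 \left(-42\right)^{2}\right) - 7655} = \sqrt{\left(-31 + 42 - 3528\right) - 7655} = \sqrt{-3517 - 7655} = \sqrt{-11172} = 14 i \sqrt{57}$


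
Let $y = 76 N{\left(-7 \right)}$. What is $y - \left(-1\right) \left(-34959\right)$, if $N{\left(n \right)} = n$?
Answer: $-35491$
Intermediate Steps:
$y = -532$ ($y = 76 \left(-7\right) = -532$)
$y - \left(-1\right) \left(-34959\right) = -532 - \left(-1\right) \left(-34959\right) = -532 - 34959 = -35491$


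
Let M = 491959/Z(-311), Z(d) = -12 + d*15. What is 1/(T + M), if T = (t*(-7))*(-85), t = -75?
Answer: -4677/209203084 ≈ -2.2356e-5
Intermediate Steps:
Z(d) = -12 + 15*d
T = -44625 (T = -75*(-7)*(-85) = 525*(-85) = -44625)
M = -491959/4677 (M = 491959/(-12 + 15*(-311)) = 491959/(-12 - 4665) = 491959/(-4677) = 491959*(-1/4677) = -491959/4677 ≈ -105.19)
1/(T + M) = 1/(-44625 - 491959/4677) = 1/(-209203084/4677) = -4677/209203084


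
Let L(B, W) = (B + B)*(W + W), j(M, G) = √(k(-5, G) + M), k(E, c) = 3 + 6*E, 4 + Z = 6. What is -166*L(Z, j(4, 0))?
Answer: -1328*I*√23 ≈ -6368.9*I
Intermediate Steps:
Z = 2 (Z = -4 + 6 = 2)
j(M, G) = √(-27 + M) (j(M, G) = √((3 + 6*(-5)) + M) = √((3 - 30) + M) = √(-27 + M))
L(B, W) = 4*B*W (L(B, W) = (2*B)*(2*W) = 4*B*W)
-166*L(Z, j(4, 0)) = -664*2*√(-27 + 4) = -664*2*√(-23) = -664*2*I*√23 = -1328*I*√23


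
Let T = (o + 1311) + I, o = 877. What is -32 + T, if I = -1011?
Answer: 1145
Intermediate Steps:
T = 1177 (T = (877 + 1311) - 1011 = 2188 - 1011 = 1177)
-32 + T = -32 + 1177 = 1145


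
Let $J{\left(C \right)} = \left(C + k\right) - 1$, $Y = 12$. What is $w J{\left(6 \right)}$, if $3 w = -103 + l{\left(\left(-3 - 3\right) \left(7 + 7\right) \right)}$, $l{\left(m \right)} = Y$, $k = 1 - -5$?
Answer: $- \frac{1001}{3} \approx -333.67$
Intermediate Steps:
$k = 6$ ($k = 1 + 5 = 6$)
$l{\left(m \right)} = 12$
$J{\left(C \right)} = 5 + C$ ($J{\left(C \right)} = \left(C + 6\right) - 1 = \left(6 + C\right) - 1 = 5 + C$)
$w = - \frac{91}{3}$ ($w = \frac{-103 + 12}{3} = \frac{1}{3} \left(-91\right) = - \frac{91}{3} \approx -30.333$)
$w J{\left(6 \right)} = - \frac{91 \left(5 + 6\right)}{3} = \left(- \frac{91}{3}\right) 11 = - \frac{1001}{3}$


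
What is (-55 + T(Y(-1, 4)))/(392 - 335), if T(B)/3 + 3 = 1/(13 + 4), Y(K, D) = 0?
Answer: -1085/969 ≈ -1.1197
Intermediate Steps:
T(B) = -150/17 (T(B) = -9 + 3/(13 + 4) = -9 + 3/17 = -150/17)
(-55 + T(Y(-1, 4)))/(392 - 335) = (-55 - 150/17)/(392 - 335) = -1085/17/57 = -1085/17*1/57 = -1085/969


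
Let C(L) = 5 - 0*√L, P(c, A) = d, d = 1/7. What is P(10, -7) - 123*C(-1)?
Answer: -4304/7 ≈ -614.86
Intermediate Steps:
d = ⅐ ≈ 0.14286
P(c, A) = ⅐
C(L) = 5 (C(L) = 5 - 1*0 = 5 + 0 = 5)
P(10, -7) - 123*C(-1) = ⅐ - 123*5 = ⅐ - 615 = -4304/7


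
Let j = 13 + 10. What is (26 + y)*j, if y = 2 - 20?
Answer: 184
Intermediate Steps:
y = -18
j = 23
(26 + y)*j = (26 - 18)*23 = 8*23 = 184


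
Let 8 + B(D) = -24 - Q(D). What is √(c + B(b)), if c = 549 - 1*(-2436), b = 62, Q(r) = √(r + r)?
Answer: √(2953 - 2*√31) ≈ 54.239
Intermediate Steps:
Q(r) = √2*√r (Q(r) = √(2*r) = √2*√r)
B(D) = -32 - √2*√D (B(D) = -8 + (-24 - √2*√D) = -32 - √2*√D)
c = 2985 (c = 549 + 2436 = 2985)
√(c + B(b)) = √(2985 + (-32 - √2*√62)) = √(2985 + (-32 - 2*√31)) = √(2953 - 2*√31)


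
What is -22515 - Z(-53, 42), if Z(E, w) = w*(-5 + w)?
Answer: -24069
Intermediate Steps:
-22515 - Z(-53, 42) = -22515 - 42*(-5 + 42) = -22515 - 42*37 = -22515 - 1*1554 = -22515 - 1554 = -24069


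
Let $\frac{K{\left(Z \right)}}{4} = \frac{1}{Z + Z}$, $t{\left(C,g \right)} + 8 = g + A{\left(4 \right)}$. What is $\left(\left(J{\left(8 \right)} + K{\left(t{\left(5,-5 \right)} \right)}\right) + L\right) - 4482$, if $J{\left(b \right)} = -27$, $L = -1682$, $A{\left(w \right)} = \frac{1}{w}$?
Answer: $- \frac{315749}{51} \approx -6191.2$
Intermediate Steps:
$t{\left(C,g \right)} = - \frac{31}{4} + g$ ($t{\left(C,g \right)} = -8 + \left(g + \frac{1}{4}\right) = -8 + \left(\frac{1}{4} + g\right) = - \frac{31}{4} + g$)
$K{\left(Z \right)} = \frac{2}{Z}$ ($K{\left(Z \right)} = \frac{4}{Z + Z} = \frac{4}{2 Z} = 4 \frac{1}{2 Z} = \frac{2}{Z}$)
$\left(\left(J{\left(8 \right)} + K{\left(t{\left(5,-5 \right)} \right)}\right) + L\right) - 4482 = \left(\left(-27 + \frac{2}{- \frac{31}{4} - 5}\right) - 1682\right) - 4482 = \left(\left(-27 + \frac{2}{- \frac{51}{4}}\right) - 1682\right) - 4482 = \left(\left(-27 + 2 \left(- \frac{4}{51}\right)\right) - 1682\right) - 4482 = \left(\left(-27 - \frac{8}{51}\right) - 1682\right) - 4482 = \left(- \frac{1385}{51} - 1682\right) - 4482 = - \frac{87167}{51} - 4482 = - \frac{315749}{51}$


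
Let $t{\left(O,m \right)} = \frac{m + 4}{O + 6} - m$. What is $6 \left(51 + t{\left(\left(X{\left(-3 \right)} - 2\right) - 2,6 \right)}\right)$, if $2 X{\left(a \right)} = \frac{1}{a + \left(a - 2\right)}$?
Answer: $\frac{9330}{31} \approx 300.97$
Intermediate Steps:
$X{\left(a \right)} = \frac{1}{2 \left(-2 + 2 a\right)}$ ($X{\left(a \right)} = \frac{1}{2 \left(a + \left(a - 2\right)\right)} = \frac{1}{2 \left(a + \left(-2 + a\right)\right)} = \frac{1}{2 \left(-2 + 2 a\right)}$)
$t{\left(O,m \right)} = - m + \frac{4 + m}{6 + O}$ ($t{\left(O,m \right)} = \frac{4 + m}{6 + O} - m = - m + \frac{4 + m}{6 + O}$)
$6 \left(51 + t{\left(\left(X{\left(-3 \right)} - 2\right) - 2,6 \right)}\right) = 6 \left(51 + \frac{4 - 30 - \left(\left(\frac{1}{4 \left(-1 - 3\right)} - 2\right) - 2\right) 6}{6 - \left(4 - \frac{1}{4 \left(-1 - 3\right)}\right)}\right) = 6 \left(51 + \frac{4 - 30 - \left(\left(\frac{1}{4 \left(-4\right)} - 2\right) - 2\right) 6}{6 - \left(4 + \frac{1}{16}\right)}\right) = 6 \left(51 + \frac{4 - 30 - \left(\left(\frac{1}{4} \left(- \frac{1}{4}\right) - 2\right) - 2\right) 6}{6 + \left(\left(\frac{1}{4} \left(- \frac{1}{4}\right) - 2\right) - 2\right)}\right) = 6 \left(51 + \frac{4 - 30 - \left(\left(- \frac{1}{16} - 2\right) - 2\right) 6}{6 - \frac{65}{16}}\right) = 6 \left(51 + \frac{4 - 30 - \left(- \frac{33}{16} - 2\right) 6}{6 - \frac{65}{16}}\right) = 6 \left(51 + \frac{4 - 30 - \left(- \frac{65}{16}\right) 6}{6 - \frac{65}{16}}\right) = 6 \left(51 + \frac{4 - 30 + \frac{195}{8}}{\frac{31}{16}}\right) = 6 \left(51 + \frac{16}{31} \left(- \frac{13}{8}\right)\right) = 6 \left(51 - \frac{26}{31}\right) = 6 \cdot \frac{1555}{31} = \frac{9330}{31}$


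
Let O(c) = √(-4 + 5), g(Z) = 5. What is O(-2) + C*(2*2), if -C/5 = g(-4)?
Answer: -99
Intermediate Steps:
C = -25 (C = -5*5 = -25)
O(c) = 1 (O(c) = √1 = 1)
O(-2) + C*(2*2) = 1 - 50*2 = 1 - 25*4 = 1 - 100 = -99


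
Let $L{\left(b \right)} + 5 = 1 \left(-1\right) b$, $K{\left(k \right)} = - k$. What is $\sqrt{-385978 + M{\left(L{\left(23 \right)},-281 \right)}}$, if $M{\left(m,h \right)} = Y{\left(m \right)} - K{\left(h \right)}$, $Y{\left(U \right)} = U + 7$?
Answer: $6 i \sqrt{10730} \approx 621.51 i$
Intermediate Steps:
$Y{\left(U \right)} = 7 + U$
$L{\left(b \right)} = -5 - b$ ($L{\left(b \right)} = -5 + 1 \left(-1\right) b = -5 - b$)
$M{\left(m,h \right)} = 7 + h + m$ ($M{\left(m,h \right)} = \left(7 + m\right) - - h = \left(7 + m\right) + h = 7 + h + m$)
$\sqrt{-385978 + M{\left(L{\left(23 \right)},-281 \right)}} = \sqrt{-385978 - 302} = \sqrt{-386280} = 6 i \sqrt{10730}$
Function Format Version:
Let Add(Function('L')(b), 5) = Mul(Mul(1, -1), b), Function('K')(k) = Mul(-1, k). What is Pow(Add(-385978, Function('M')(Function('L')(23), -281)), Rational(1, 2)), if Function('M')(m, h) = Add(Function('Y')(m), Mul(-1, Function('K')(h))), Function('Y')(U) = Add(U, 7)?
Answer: Mul(6, I, Pow(10730, Rational(1, 2))) ≈ Mul(621.51, I)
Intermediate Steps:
Function('Y')(U) = Add(7, U)
Function('L')(b) = Add(-5, Mul(-1, b)) (Function('L')(b) = Add(-5, Mul(Mul(1, -1), b)) = Add(-5, Mul(-1, b)))
Function('M')(m, h) = Add(7, h, m) (Function('M')(m, h) = Add(Add(7, m), Mul(-1, Mul(-1, h))) = Add(Add(7, m), h) = Add(7, h, m))
Pow(Add(-385978, Function('M')(Function('L')(23), -281)), Rational(1, 2)) = Pow(Add(-385978, Add(7, -281, Add(-5, Mul(-1, 23)))), Rational(1, 2)) = Pow(Add(-385978, Add(7, -281, Add(-5, -23))), Rational(1, 2)) = Pow(Add(-385978, Add(7, -281, -28)), Rational(1, 2)) = Pow(Add(-385978, -302), Rational(1, 2)) = Pow(-386280, Rational(1, 2)) = Mul(6, I, Pow(10730, Rational(1, 2)))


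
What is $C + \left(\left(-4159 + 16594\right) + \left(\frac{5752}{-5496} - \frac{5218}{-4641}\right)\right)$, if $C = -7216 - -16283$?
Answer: $\frac{7617390569}{354263} \approx 21502.0$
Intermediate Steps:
$C = 9067$ ($C = -7216 + 16283 = 9067$)
$C + \left(\left(-4159 + 16594\right) + \left(\frac{5752}{-5496} - \frac{5218}{-4641}\right)\right) = 9067 + \left(\left(-4159 + 16594\right) + \left(\frac{5752}{-5496} - \frac{5218}{-4641}\right)\right) = 9067 + \left(12435 + \left(5752 \left(- \frac{1}{5496}\right) - - \frac{5218}{4641}\right)\right) = 9067 + \left(12435 + \left(- \frac{719}{687} + \frac{5218}{4641}\right)\right) = 9067 + \left(12435 + \frac{27543}{354263}\right) = 9067 + \frac{4405287948}{354263} = \frac{7617390569}{354263}$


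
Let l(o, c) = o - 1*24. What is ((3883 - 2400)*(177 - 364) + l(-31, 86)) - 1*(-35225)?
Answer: -242151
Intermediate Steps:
l(o, c) = -24 + o (l(o, c) = o - 24 = -24 + o)
((3883 - 2400)*(177 - 364) + l(-31, 86)) - 1*(-35225) = ((3883 - 2400)*(177 - 364) + (-24 - 31)) - 1*(-35225) = (1483*(-187) - 55) + 35225 = (-277321 - 55) + 35225 = -277376 + 35225 = -242151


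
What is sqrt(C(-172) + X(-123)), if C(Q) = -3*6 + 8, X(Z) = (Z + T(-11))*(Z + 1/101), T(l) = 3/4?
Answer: sqrt(613102118)/202 ≈ 122.58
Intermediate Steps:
T(l) = 3/4 (T(l) = 3*(1/4) = 3/4)
X(Z) = (1/101 + Z)*(3/4 + Z) (X(Z) = (Z + 3/4)*(Z + 1/101) = (3/4 + Z)*(Z + 1/101) = (3/4 + Z)*(1/101 + Z) = (1/101 + Z)*(3/4 + Z))
C(Q) = -10 (C(Q) = -18 + 8 = -10)
sqrt(C(-172) + X(-123)) = sqrt(-10 + (3/404 + (-123)**2 + (307/404)*(-123))) = sqrt(-10 + (3/404 + 15129 - 37761/404)) = sqrt(-10 + 3037179/202) = sqrt(3035159/202) = sqrt(613102118)/202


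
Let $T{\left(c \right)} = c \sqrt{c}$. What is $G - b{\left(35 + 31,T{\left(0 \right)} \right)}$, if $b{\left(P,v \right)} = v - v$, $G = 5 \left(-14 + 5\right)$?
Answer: $-45$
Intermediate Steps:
$T{\left(c \right)} = c^{\frac{3}{2}}$
$G = -45$ ($G = 5 \left(-9\right) = -45$)
$b{\left(P,v \right)} = 0$
$G - b{\left(35 + 31,T{\left(0 \right)} \right)} = -45 - 0 = -45 + 0 = -45$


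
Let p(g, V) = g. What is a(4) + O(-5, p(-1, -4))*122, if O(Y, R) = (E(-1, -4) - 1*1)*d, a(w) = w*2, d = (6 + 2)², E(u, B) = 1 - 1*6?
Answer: -46840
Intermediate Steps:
E(u, B) = -5 (E(u, B) = 1 - 6 = -5)
d = 64 (d = 8² = 64)
a(w) = 2*w
O(Y, R) = -384 (O(Y, R) = (-5 - 1*1)*64 = (-5 - 1)*64 = -6*64 = -384)
a(4) + O(-5, p(-1, -4))*122 = 2*4 - 384*122 = 8 - 46848 = -46840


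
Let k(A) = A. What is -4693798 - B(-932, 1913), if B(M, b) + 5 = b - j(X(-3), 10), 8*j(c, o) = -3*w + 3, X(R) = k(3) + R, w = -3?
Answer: -9391409/2 ≈ -4.6957e+6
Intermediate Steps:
X(R) = 3 + R
j(c, o) = 3/2 (j(c, o) = (-3*(-3) + 3)/8 = (9 + 3)/8 = (⅛)*12 = 3/2)
B(M, b) = -13/2 + b (B(M, b) = -5 + (b - 1*3/2) = -5 + (b - 3/2) = -5 + (-3/2 + b) = -13/2 + b)
-4693798 - B(-932, 1913) = -4693798 - (-13/2 + 1913) = -4693798 - 1*3813/2 = -4693798 - 3813/2 = -9391409/2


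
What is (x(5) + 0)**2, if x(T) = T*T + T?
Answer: 900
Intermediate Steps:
x(T) = T + T**2 (x(T) = T**2 + T = T + T**2)
(x(5) + 0)**2 = (5*(1 + 5) + 0)**2 = (5*6 + 0)**2 = (30 + 0)**2 = 30**2 = 900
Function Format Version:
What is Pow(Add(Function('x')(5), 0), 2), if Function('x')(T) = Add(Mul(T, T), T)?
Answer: 900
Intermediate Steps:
Function('x')(T) = Add(T, Pow(T, 2)) (Function('x')(T) = Add(Pow(T, 2), T) = Add(T, Pow(T, 2)))
Pow(Add(Function('x')(5), 0), 2) = Pow(Add(Mul(5, Add(1, 5)), 0), 2) = Pow(Add(Mul(5, 6), 0), 2) = Pow(Add(30, 0), 2) = Pow(30, 2) = 900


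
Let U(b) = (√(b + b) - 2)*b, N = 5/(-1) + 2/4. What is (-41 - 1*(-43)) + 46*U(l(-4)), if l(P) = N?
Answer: 416 - 621*I ≈ 416.0 - 621.0*I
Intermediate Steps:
N = -9/2 (N = 5*(-1) + 2*(¼) = -5 + ½ = -9/2 ≈ -4.5000)
l(P) = -9/2
U(b) = b*(-2 + √2*√b) (U(b) = (√(2*b) - 2)*b = (√2*√b - 2)*b = (-2 + √2*√b)*b = b*(-2 + √2*√b))
(-41 - 1*(-43)) + 46*U(l(-4)) = (-41 - 1*(-43)) + 46*(-2*(-9/2) + √2*(-9/2)^(3/2)) = (-41 + 43) + 46*(9 + √2*(-27*I*√2/4)) = 2 + 46*(9 - 27*I/2) = 2 + (414 - 621*I) = 416 - 621*I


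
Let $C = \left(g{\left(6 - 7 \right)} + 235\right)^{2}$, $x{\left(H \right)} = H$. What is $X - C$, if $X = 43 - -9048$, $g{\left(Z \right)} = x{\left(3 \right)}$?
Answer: $-47553$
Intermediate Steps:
$g{\left(Z \right)} = 3$
$C = 56644$ ($C = \left(3 + 235\right)^{2} = 238^{2} = 56644$)
$X = 9091$ ($X = 43 + 9048 = 9091$)
$X - C = 9091 - 56644 = -47553$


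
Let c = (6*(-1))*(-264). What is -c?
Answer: -1584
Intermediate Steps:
c = 1584 (c = -6*(-264) = 1584)
-c = -1*1584 = -1584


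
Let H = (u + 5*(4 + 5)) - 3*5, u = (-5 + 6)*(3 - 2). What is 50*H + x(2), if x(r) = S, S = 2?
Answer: 1552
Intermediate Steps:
u = 1 (u = 1*1 = 1)
x(r) = 2
H = 31 (H = (1 + 5*(4 + 5)) - 3*5 = (1 + 5*9) - 15 = (1 + 45) - 15 = 46 - 15 = 31)
50*H + x(2) = 50*31 + 2 = 1550 + 2 = 1552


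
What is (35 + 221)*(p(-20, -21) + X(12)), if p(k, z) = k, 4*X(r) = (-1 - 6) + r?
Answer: -4800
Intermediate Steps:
X(r) = -7/4 + r/4 (X(r) = ((-1 - 6) + r)/4 = (-7 + r)/4 = -7/4 + r/4)
(35 + 221)*(p(-20, -21) + X(12)) = (35 + 221)*(-20 + (-7/4 + (1/4)*12)) = 256*(-20 + (-7/4 + 3)) = 256*(-20 + 5/4) = 256*(-75/4) = -4800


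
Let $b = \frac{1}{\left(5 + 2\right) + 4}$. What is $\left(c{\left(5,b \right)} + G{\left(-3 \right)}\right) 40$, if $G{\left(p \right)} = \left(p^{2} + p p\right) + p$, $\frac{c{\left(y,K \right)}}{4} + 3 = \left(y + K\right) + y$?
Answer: $\frac{19080}{11} \approx 1734.5$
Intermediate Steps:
$b = \frac{1}{11}$ ($b = \frac{1}{7 + 4} = \frac{1}{11} \approx 0.090909$)
$c{\left(y,K \right)} = -12 + 4 K + 8 y$ ($c{\left(y,K \right)} = -12 + 4 \left(\left(y + K\right) + y\right) = -12 + 4 \left(\left(K + y\right) + y\right) = -12 + 4 \left(K + 2 y\right) = -12 + \left(4 K + 8 y\right) = -12 + 4 K + 8 y$)
$G{\left(p \right)} = p + 2 p^{2}$ ($G{\left(p \right)} = \left(p^{2} + p^{2}\right) + p = 2 p^{2} + p = p + 2 p^{2}$)
$\left(c{\left(5,b \right)} + G{\left(-3 \right)}\right) 40 = \left(\left(-12 + 4 \cdot \frac{1}{11} + 8 \cdot 5\right) - 3 \left(1 + 2 \left(-3\right)\right)\right) 40 = \left(\left(-12 + \frac{4}{11} + 40\right) - 3 \left(1 - 6\right)\right) 40 = \left(\frac{312}{11} - -15\right) 40 = \left(\frac{312}{11} + 15\right) 40 = \frac{477}{11} \cdot 40 = \frac{19080}{11}$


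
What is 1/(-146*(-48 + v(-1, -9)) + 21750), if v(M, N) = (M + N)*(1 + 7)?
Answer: 1/40438 ≈ 2.4729e-5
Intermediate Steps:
v(M, N) = 8*M + 8*N (v(M, N) = (M + N)*8 = 8*M + 8*N)
1/(-146*(-48 + v(-1, -9)) + 21750) = 1/(-146*(-48 + (8*(-1) + 8*(-9))) + 21750) = 1/(-146*(-48 + (-8 - 72)) + 21750) = 1/(-146*(-48 - 80) + 21750) = 1/(-146*(-128) + 21750) = 1/(18688 + 21750) = 1/40438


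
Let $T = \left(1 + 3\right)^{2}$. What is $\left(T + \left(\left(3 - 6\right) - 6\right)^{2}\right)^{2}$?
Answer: $9409$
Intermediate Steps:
$T = 16$ ($T = 4^{2} = 16$)
$\left(T + \left(\left(3 - 6\right) - 6\right)^{2}\right)^{2} = \left(16 + \left(\left(3 - 6\right) - 6\right)^{2}\right)^{2} = \left(16 + \left(-3 - 6\right)^{2}\right)^{2} = \left(16 + \left(-9\right)^{2}\right)^{2} = \left(16 + 81\right)^{2} = 97^{2} = 9409$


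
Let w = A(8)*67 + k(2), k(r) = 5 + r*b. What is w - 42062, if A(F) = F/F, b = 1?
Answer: -41988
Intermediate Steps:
A(F) = 1
k(r) = 5 + r (k(r) = 5 + r*1 = 5 + r)
w = 74 (w = 1*67 + (5 + 2) = 67 + 7 = 74)
w - 42062 = 74 - 42062 = -41988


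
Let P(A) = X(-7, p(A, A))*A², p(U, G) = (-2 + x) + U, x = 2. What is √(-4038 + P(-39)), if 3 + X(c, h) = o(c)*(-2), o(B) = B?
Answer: √12693 ≈ 112.66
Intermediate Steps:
p(U, G) = U (p(U, G) = (-2 + 2) + U = 0 + U = U)
X(c, h) = -3 - 2*c (X(c, h) = -3 + c*(-2) = -3 - 2*c)
P(A) = 11*A² (P(A) = (-3 - 2*(-7))*A² = (-3 + 14)*A² = 11*A²)
√(-4038 + P(-39)) = √(-4038 + 11*(-39)²) = √(-4038 + 11*1521) = √(-4038 + 16731) = √12693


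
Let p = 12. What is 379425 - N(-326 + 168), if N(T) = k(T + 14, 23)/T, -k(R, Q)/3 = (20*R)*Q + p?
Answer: 30073917/79 ≈ 3.8068e+5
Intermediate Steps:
k(R, Q) = -36 - 60*Q*R (k(R, Q) = -3*((20*R)*Q + 12) = -3*(20*Q*R + 12) = -3*(12 + 20*Q*R) = -36 - 60*Q*R)
N(T) = (-19356 - 1380*T)/T (N(T) = (-36 - 60*23*(T + 14))/T = (-36 - 60*23*(14 + T))/T = (-36 + (-19320 - 1380*T))/T = (-19356 - 1380*T)/T)
379425 - N(-326 + 168) = 379425 - (-1380 - 19356/(-326 + 168)) = 379425 - (-1380 - 19356/(-158)) = 379425 - (-1380 - 19356*(-1/158)) = 379425 - (-1380 + 9678/79) = 379425 - 1*(-99342/79) = 379425 + 99342/79 = 30073917/79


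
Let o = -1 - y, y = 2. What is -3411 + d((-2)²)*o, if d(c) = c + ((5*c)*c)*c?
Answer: -4383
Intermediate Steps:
o = -3 (o = -1 - 1*2 = -1 - 2 = -3)
d(c) = c + 5*c³ (d(c) = c + (5*c²)*c = c + 5*c³)
-3411 + d((-2)²)*o = -3411 + ((-2)² + 5*((-2)²)³)*(-3) = -3411 + (4 + 5*4³)*(-3) = -3411 + (4 + 5*64)*(-3) = -3411 + (4 + 320)*(-3) = -3411 + 324*(-3) = -3411 - 972 = -4383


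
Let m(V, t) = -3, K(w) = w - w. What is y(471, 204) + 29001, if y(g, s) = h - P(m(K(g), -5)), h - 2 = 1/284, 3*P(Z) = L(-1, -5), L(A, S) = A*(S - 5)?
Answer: 24707719/852 ≈ 29000.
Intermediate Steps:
K(w) = 0
L(A, S) = A*(-5 + S)
P(Z) = 10/3 (P(Z) = (-(-5 - 5))/3 = (-1*(-10))/3 = (1/3)*10 = 10/3)
h = 569/284 (h = 2 + 1/284 = 569/284 ≈ 2.0035)
y(g, s) = -1133/852 (y(g, s) = 569/284 - 1*10/3 = 569/284 - 10/3 = -1133/852)
y(471, 204) + 29001 = -1133/852 + 29001 = 24707719/852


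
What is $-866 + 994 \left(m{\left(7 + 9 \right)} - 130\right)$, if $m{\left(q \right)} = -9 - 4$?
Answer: $-143008$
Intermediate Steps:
$m{\left(q \right)} = -13$ ($m{\left(q \right)} = -9 - 4 = -13$)
$-866 + 994 \left(m{\left(7 + 9 \right)} - 130\right) = -866 + 994 \left(-13 - 130\right) = -866 + 994 \left(-143\right) = -866 - 142142 = -143008$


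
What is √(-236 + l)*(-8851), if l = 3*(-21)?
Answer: -8851*I*√299 ≈ -1.5305e+5*I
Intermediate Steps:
l = -63
√(-236 + l)*(-8851) = √(-236 - 63)*(-8851) = √(-299)*(-8851) = (I*√299)*(-8851) = -8851*I*√299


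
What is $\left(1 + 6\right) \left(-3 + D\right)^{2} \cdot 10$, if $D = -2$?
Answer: $1750$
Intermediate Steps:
$\left(1 + 6\right) \left(-3 + D\right)^{2} \cdot 10 = \left(1 + 6\right) \left(-3 - 2\right)^{2} \cdot 10 = 7 \left(-5\right)^{2} \cdot 10 = 7 \cdot 25 \cdot 10 = 175 \cdot 10 = 1750$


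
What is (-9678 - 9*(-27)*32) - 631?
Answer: -2533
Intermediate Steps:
(-9678 - 9*(-27)*32) - 631 = (-9678 + 243*32) - 631 = (-9678 + 7776) - 631 = -1902 - 631 = -2533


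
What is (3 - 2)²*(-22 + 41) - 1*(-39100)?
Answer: 39119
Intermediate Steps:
(3 - 2)²*(-22 + 41) - 1*(-39100) = 1²*19 + 39100 = 1*19 + 39100 = 19 + 39100 = 39119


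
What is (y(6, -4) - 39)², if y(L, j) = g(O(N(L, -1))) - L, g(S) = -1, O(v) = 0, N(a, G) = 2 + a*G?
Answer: 2116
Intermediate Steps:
N(a, G) = 2 + G*a
y(L, j) = -1 - L
(y(6, -4) - 39)² = ((-1 - 1*6) - 39)² = ((-1 - 6) - 39)² = (-7 - 39)² = (-46)² = 2116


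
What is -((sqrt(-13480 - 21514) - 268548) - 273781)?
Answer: 542329 - I*sqrt(34994) ≈ 5.4233e+5 - 187.07*I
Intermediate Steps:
-((sqrt(-13480 - 21514) - 268548) - 273781) = -((sqrt(-34994) - 268548) - 273781) = -((I*sqrt(34994) - 268548) - 273781) = -((-268548 + I*sqrt(34994)) - 273781) = -(-542329 + I*sqrt(34994)) = 542329 - I*sqrt(34994)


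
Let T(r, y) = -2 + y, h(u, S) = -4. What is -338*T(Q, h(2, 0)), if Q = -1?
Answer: 2028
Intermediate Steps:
-338*T(Q, h(2, 0)) = -338*(-2 - 4) = -338*(-6) = 2028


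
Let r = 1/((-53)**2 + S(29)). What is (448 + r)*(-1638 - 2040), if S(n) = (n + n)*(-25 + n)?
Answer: -5010793182/3041 ≈ -1.6477e+6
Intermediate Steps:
S(n) = 2*n*(-25 + n) (S(n) = (2*n)*(-25 + n) = 2*n*(-25 + n))
r = 1/3041 (r = 1/((-53)**2 + 2*29*(-25 + 29)) = 1/(2809 + 2*29*4) = 1/(2809 + 232) = 1/3041 ≈ 0.00032884)
(448 + r)*(-1638 - 2040) = (448 + 1/3041)*(-1638 - 2040) = (1362369/3041)*(-3678) = -5010793182/3041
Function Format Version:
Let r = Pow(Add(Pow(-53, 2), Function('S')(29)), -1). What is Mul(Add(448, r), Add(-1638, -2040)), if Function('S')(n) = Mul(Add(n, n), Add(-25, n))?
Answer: Rational(-5010793182, 3041) ≈ -1.6477e+6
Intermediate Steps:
Function('S')(n) = Mul(2, n, Add(-25, n)) (Function('S')(n) = Mul(Mul(2, n), Add(-25, n)) = Mul(2, n, Add(-25, n)))
r = Rational(1, 3041) (r = Pow(Add(Pow(-53, 2), Mul(2, 29, Add(-25, 29))), -1) = Pow(Add(2809, Mul(2, 29, 4)), -1) = Pow(Add(2809, 232), -1) = Pow(3041, -1) = Rational(1, 3041) ≈ 0.00032884)
Mul(Add(448, r), Add(-1638, -2040)) = Mul(Add(448, Rational(1, 3041)), Add(-1638, -2040)) = Mul(Rational(1362369, 3041), -3678) = Rational(-5010793182, 3041)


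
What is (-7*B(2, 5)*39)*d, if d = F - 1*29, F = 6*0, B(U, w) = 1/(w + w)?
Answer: 7917/10 ≈ 791.70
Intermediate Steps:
B(U, w) = 1/(2*w)
F = 0
d = -29 (d = 0 - 1*29 = 0 - 29 = -29)
(-7*B(2, 5)*39)*d = (-7/(2*5)*39)*(-29) = (-7*⅒*39)*(-29) = -7/10*39*(-29) = -273/10*(-29) = 7917/10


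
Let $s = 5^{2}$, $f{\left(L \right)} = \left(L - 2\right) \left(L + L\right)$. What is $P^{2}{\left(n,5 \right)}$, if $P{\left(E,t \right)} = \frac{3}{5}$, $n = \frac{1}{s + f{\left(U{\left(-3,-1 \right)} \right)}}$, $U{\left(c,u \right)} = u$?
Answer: $\frac{9}{25} \approx 0.36$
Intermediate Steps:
$f{\left(L \right)} = 2 L \left(-2 + L\right)$ ($f{\left(L \right)} = \left(-2 + L\right) 2 L = 2 L \left(-2 + L\right)$)
$s = 25$
$n = \frac{1}{31}$ ($n = \frac{1}{25 + 2 \left(-1\right) \left(-2 - 1\right)} = \frac{1}{25 + 2 \left(-1\right) \left(-3\right)} = \frac{1}{25 + 6} = \frac{1}{31} \approx 0.032258$)
$P{\left(E,t \right)} = \frac{3}{5}$ ($P{\left(E,t \right)} = 3 \cdot \frac{1}{5} = \frac{3}{5}$)
$P^{2}{\left(n,5 \right)} = \left(\frac{3}{5}\right)^{2} = \frac{9}{25}$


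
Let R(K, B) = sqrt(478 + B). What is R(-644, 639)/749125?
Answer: sqrt(1117)/749125 ≈ 4.4614e-5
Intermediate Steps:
R(-644, 639)/749125 = sqrt(478 + 639)/749125 = sqrt(1117)*(1/749125) = sqrt(1117)/749125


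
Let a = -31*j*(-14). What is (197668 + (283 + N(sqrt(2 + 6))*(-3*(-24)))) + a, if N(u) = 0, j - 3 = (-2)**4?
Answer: 206197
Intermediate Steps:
j = 19 (j = 3 + (-2)**4 = 3 + 16 = 19)
a = 8246 (a = -31*19*(-14) = -589*(-14) = 8246)
(197668 + (283 + N(sqrt(2 + 6))*(-3*(-24)))) + a = (197668 + (283 + 0*(-3*(-24)))) + 8246 = (197668 + (283 + 0*72)) + 8246 = (197668 + (283 + 0)) + 8246 = (197668 + 283) + 8246 = 197951 + 8246 = 206197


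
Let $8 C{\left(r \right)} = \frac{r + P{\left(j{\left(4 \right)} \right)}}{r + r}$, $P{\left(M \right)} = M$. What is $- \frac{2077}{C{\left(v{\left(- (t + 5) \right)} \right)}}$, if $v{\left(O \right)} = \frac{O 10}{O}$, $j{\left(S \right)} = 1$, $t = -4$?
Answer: $- \frac{332320}{11} \approx -30211.0$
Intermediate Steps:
$v{\left(O \right)} = 10$ ($v{\left(O \right)} = \frac{10 O}{O} = 10$)
$C{\left(r \right)} = \frac{1 + r}{16 r}$ ($C{\left(r \right)} = \frac{\left(r + 1\right) \frac{1}{r + r}}{8} = \frac{\left(1 + r\right) \frac{1}{2 r}}{8} = \frac{\frac{1}{2} \frac{1}{r} \left(1 + r\right)}{8} = \frac{1 + r}{16 r}$)
$- \frac{2077}{C{\left(v{\left(- (t + 5) \right)} \right)}} = - \frac{2077}{\frac{1}{16} \cdot \frac{1}{10} \left(1 + 10\right)} = - \frac{2077}{\frac{1}{16} \cdot \frac{1}{10} \cdot 11} = - \frac{2077}{\frac{11}{160}} = \left(-2077\right) \frac{160}{11} = - \frac{332320}{11}$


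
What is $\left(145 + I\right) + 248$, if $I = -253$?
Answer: $140$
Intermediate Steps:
$\left(145 + I\right) + 248 = \left(145 - 253\right) + 248 = -108 + 248 = 140$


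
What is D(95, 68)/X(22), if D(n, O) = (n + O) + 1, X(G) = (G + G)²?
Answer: 41/484 ≈ 0.084711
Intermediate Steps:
X(G) = 4*G² (X(G) = (2*G)² = 4*G²)
D(n, O) = 1 + O + n (D(n, O) = (O + n) + 1 = 1 + O + n)
D(95, 68)/X(22) = (1 + 68 + 95)/((4*22²)) = 164/((4*484)) = 164/1936 = 164*(1/1936) = 41/484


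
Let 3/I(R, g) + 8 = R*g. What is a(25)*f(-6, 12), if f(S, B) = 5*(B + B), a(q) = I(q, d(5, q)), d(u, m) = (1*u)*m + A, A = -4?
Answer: 360/3017 ≈ 0.11932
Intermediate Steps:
d(u, m) = -4 + m*u (d(u, m) = (1*u)*m - 4 = u*m - 4 = m*u - 4 = -4 + m*u)
I(R, g) = 3/(-8 + R*g)
a(q) = 3/(-8 + q*(-4 + 5*q)) (a(q) = 3/(-8 + q*(-4 + q*5)) = 3/(-8 + q*(-4 + 5*q)))
f(S, B) = 10*B (f(S, B) = 5*(2*B) = 10*B)
a(25)*f(-6, 12) = (3/(-8 + 25*(-4 + 5*25)))*(10*12) = (3/(-8 + 25*(-4 + 125)))*120 = (3/(-8 + 25*121))*120 = (3/(-8 + 3025))*120 = (3/3017)*120 = 360/3017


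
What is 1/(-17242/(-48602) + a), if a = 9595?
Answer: 24301/233176716 ≈ 0.00010422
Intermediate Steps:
1/(-17242/(-48602) + a) = 1/(-17242/(-48602) + 9595) = 1/(-17242*(-1/48602) + 9595) = 1/(8621/24301 + 9595) = 1/(233176716/24301) = 24301/233176716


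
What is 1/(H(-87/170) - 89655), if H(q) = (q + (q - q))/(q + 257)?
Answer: -43603/3909227052 ≈ -1.1154e-5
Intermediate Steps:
H(q) = q/(257 + q) (H(q) = (q + 0)/(257 + q) = q/(257 + q))
1/(H(-87/170) - 89655) = 1/((-87/170)/(257 - 87/170) - 89655) = 1/((-87*1/170)/(257 - 87*1/170) - 89655) = 1/(-87/(170*(257 - 87/170)) - 89655) = 1/(-87/(170*43603/170) - 89655) = 1/(-87/170*170/43603 - 89655) = 1/(-87/43603 - 89655) = 1/(-3909227052/43603) = -43603/3909227052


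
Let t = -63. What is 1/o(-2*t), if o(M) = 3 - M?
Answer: -1/123 ≈ -0.0081301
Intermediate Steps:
1/o(-2*t) = 1/(3 - (-2)*(-63)) = 1/(3 - 1*126) = 1/(3 - 126) = 1/(-123) = -1/123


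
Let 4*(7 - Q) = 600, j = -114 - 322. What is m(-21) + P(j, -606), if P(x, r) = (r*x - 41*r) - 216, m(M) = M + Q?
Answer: 288682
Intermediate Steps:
j = -436
Q = -143 (Q = 7 - ¼*600 = 7 - 150 = -143)
m(M) = -143 + M (m(M) = M - 143 = -143 + M)
P(x, r) = -216 - 41*r + r*x (P(x, r) = (-41*r + r*x) - 216 = -216 - 41*r + r*x)
m(-21) + P(j, -606) = (-143 - 21) + (-216 - 41*(-606) - 606*(-436)) = -164 + (-216 + 24846 + 264216) = -164 + 288846 = 288682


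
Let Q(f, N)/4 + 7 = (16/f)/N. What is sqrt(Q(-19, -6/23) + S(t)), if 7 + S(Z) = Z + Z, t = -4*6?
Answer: I*sqrt(227715)/57 ≈ 8.3718*I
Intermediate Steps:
t = -24
S(Z) = -7 + 2*Z (S(Z) = -7 + (Z + Z) = -7 + 2*Z)
Q(f, N) = -28 + 64/(N*f) (Q(f, N) = -28 + 4*((16/f)/N) = -28 + 4*(16/(N*f)) = -28 + 64/(N*f))
sqrt(Q(-19, -6/23) + S(t)) = sqrt((-28 + 64/(-6/23*(-19))) + (-7 + 2*(-24))) = sqrt((-28 + 64*(-1/19)/(-6*1/23)) + (-7 - 48)) = sqrt((-28 + 64*(-1/19)/(-6/23)) - 55) = sqrt((-28 + 64*(-23/6)*(-1/19)) - 55) = sqrt((-28 + 736/57) - 55) = sqrt(-860/57 - 55) = sqrt(-3995/57) = I*sqrt(227715)/57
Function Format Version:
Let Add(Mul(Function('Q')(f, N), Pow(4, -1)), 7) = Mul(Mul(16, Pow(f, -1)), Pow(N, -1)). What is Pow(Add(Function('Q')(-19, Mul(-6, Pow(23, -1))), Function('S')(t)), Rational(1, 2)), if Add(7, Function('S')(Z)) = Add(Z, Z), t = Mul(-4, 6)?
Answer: Mul(Rational(1, 57), I, Pow(227715, Rational(1, 2))) ≈ Mul(8.3718, I)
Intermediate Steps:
t = -24
Function('S')(Z) = Add(-7, Mul(2, Z)) (Function('S')(Z) = Add(-7, Add(Z, Z)) = Add(-7, Mul(2, Z)))
Function('Q')(f, N) = Add(-28, Mul(64, Pow(N, -1), Pow(f, -1))) (Function('Q')(f, N) = Add(-28, Mul(4, Mul(Mul(16, Pow(f, -1)), Pow(N, -1)))) = Add(-28, Mul(4, Mul(16, Pow(N, -1), Pow(f, -1)))) = Add(-28, Mul(64, Pow(N, -1), Pow(f, -1))))
Pow(Add(Function('Q')(-19, Mul(-6, Pow(23, -1))), Function('S')(t)), Rational(1, 2)) = Pow(Add(Add(-28, Mul(64, Pow(Mul(-6, Pow(23, -1)), -1), Pow(-19, -1))), Add(-7, Mul(2, -24))), Rational(1, 2)) = Pow(Add(Add(-28, Mul(64, Pow(Mul(-6, Rational(1, 23)), -1), Rational(-1, 19))), Add(-7, -48)), Rational(1, 2)) = Pow(Add(Add(-28, Mul(64, Pow(Rational(-6, 23), -1), Rational(-1, 19))), -55), Rational(1, 2)) = Pow(Add(Add(-28, Mul(64, Rational(-23, 6), Rational(-1, 19))), -55), Rational(1, 2)) = Pow(Add(Add(-28, Rational(736, 57)), -55), Rational(1, 2)) = Pow(Add(Rational(-860, 57), -55), Rational(1, 2)) = Pow(Rational(-3995, 57), Rational(1, 2)) = Mul(Rational(1, 57), I, Pow(227715, Rational(1, 2)))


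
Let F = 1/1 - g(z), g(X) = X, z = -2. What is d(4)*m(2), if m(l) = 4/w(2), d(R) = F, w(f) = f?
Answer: 6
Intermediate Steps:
F = 3 (F = 1/1 - 1*(-2) = 1*1 + 2 = 1 + 2 = 3)
d(R) = 3
m(l) = 2 (m(l) = 4/2 = 4*(½) = 2)
d(4)*m(2) = 3*2 = 6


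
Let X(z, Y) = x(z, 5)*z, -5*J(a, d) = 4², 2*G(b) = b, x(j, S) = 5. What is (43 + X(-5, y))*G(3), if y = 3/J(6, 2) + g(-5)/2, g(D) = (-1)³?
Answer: 27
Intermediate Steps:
G(b) = b/2
J(a, d) = -16/5 (J(a, d) = -⅕*4² = -⅕*16 = -16/5)
g(D) = -1
y = -23/16 (y = 3/(-16/5) - 1/2 = 3*(-5/16) - 1*½ = -15/16 - ½ = -23/16 ≈ -1.4375)
X(z, Y) = 5*z
(43 + X(-5, y))*G(3) = (43 + 5*(-5))*((½)*3) = (43 - 25)*(3/2) = 18*(3/2) = 27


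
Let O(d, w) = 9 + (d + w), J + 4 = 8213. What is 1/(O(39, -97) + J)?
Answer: 1/8160 ≈ 0.00012255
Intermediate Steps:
J = 8209 (J = -4 + 8213 = 8209)
O(d, w) = 9 + d + w
1/(O(39, -97) + J) = 1/((9 + 39 - 97) + 8209) = 1/(-49 + 8209) = 1/8160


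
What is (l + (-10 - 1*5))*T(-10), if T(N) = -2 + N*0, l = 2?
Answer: 26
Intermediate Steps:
T(N) = -2 (T(N) = -2 + 0 = -2)
(l + (-10 - 1*5))*T(-10) = (2 + (-10 - 1*5))*(-2) = (2 + (-10 - 5))*(-2) = (2 - 15)*(-2) = -13*(-2) = 26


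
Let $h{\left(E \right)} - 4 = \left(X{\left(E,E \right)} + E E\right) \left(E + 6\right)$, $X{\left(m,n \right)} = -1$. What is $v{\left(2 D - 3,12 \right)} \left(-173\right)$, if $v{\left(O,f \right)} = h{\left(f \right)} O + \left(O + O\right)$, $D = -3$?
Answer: $4017060$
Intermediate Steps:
$h{\left(E \right)} = 4 + \left(-1 + E^{2}\right) \left(6 + E\right)$ ($h{\left(E \right)} = 4 + \left(-1 + E E\right) \left(E + 6\right) = 4 + \left(-1 + E^{2}\right) \left(6 + E\right)$)
$v{\left(O,f \right)} = 2 O + O \left(-2 + f^{3} - f + 6 f^{2}\right)$ ($v{\left(O,f \right)} = \left(-2 + f^{3} - f + 6 f^{2}\right) O + \left(O + O\right) = O \left(-2 + f^{3} - f + 6 f^{2}\right) + 2 O = 2 O + O \left(-2 + f^{3} - f + 6 f^{2}\right)$)
$v{\left(2 D - 3,12 \right)} \left(-173\right) = \left(2 \left(-3\right) - 3\right) 12 \left(-1 + 12^{2} + 6 \cdot 12\right) \left(-173\right) = \left(-6 - 3\right) 12 \left(-1 + 144 + 72\right) \left(-173\right) = \left(-9\right) 12 \cdot 215 \left(-173\right) = \left(-23220\right) \left(-173\right) = 4017060$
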